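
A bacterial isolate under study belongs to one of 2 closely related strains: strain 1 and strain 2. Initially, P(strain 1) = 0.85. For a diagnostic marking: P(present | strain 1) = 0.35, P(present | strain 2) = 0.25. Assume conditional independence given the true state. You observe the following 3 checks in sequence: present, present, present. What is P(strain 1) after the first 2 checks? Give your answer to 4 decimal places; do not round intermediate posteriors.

0.9174

Apply Bayes' rule sequentially, carrying P(strain 1) forward.
After 'present': P(strain 1) = 0.35·0.8500 / (0.35·0.8500 + 0.25·0.1500) ≈ 0.8881
After 'present': P(strain 1) = 0.35·0.8881 / (0.35·0.8881 + 0.25·0.1119) ≈ 0.9174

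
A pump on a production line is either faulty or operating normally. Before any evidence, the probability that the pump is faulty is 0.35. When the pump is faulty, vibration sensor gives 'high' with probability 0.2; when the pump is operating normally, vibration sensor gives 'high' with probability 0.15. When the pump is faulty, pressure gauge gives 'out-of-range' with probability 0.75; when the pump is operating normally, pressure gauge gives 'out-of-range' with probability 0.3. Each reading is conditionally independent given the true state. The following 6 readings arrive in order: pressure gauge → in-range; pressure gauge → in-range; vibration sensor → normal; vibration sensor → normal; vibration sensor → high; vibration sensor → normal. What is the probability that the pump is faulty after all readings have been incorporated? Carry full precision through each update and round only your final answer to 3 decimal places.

After pressure gauge='in-range': P(faulty) = 0.25·0.3500 / (0.25·0.3500 + 0.7·0.6500) ≈ 0.1613
After pressure gauge='in-range': P(faulty) = 0.25·0.1613 / (0.25·0.1613 + 0.7·0.8387) ≈ 0.0643
After vibration sensor='normal': P(faulty) = 0.8·0.0643 / (0.8·0.0643 + 0.85·0.9357) ≈ 0.0607
After vibration sensor='normal': P(faulty) = 0.8·0.0607 / (0.8·0.0607 + 0.85·0.9393) ≈ 0.0573
After vibration sensor='high': P(faulty) = 0.2·0.0573 / (0.2·0.0573 + 0.15·0.9427) ≈ 0.0750
After vibration sensor='normal': P(faulty) = 0.8·0.0750 / (0.8·0.0750 + 0.85·0.9250) ≈ 0.0709

0.071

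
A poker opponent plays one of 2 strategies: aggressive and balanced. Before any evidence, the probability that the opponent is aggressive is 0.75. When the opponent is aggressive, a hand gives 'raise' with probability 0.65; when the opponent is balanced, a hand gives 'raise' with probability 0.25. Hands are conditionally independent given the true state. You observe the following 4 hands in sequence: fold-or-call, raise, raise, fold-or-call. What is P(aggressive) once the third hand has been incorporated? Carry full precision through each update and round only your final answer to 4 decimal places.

Apply Bayes' rule sequentially, carrying P(aggressive) forward.
After 'fold-or-call': P(aggressive) = 0.35·0.7500 / (0.35·0.7500 + 0.75·0.2500) ≈ 0.5833
After 'raise': P(aggressive) = 0.65·0.5833 / (0.65·0.5833 + 0.25·0.4167) ≈ 0.7845
After 'raise': P(aggressive) = 0.65·0.7845 / (0.65·0.7845 + 0.25·0.2155) ≈ 0.9044

0.9044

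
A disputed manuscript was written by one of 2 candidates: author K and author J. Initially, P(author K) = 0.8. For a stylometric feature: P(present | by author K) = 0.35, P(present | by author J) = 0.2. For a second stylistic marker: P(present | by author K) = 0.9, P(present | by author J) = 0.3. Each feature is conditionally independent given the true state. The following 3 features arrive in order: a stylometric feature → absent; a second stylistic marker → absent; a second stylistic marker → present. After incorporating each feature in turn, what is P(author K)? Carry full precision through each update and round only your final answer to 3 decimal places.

After a stylometric feature='absent': P(author K) = 0.65·0.8000 / (0.65·0.8000 + 0.8·0.2000) ≈ 0.7647
After a second stylistic marker='absent': P(author K) = 0.1·0.7647 / (0.1·0.7647 + 0.7·0.2353) ≈ 0.3171
After a second stylistic marker='present': P(author K) = 0.9·0.3171 / (0.9·0.3171 + 0.3·0.6829) ≈ 0.5821

0.582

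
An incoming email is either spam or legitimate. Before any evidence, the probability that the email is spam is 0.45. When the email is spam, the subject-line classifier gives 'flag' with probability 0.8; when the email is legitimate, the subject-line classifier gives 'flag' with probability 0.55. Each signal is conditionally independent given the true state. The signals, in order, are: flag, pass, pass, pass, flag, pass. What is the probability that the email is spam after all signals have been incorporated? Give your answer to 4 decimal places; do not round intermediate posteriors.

Each posterior becomes the prior for the next update.
After 'flag': P(spam) = 0.8·0.4500 / (0.8·0.4500 + 0.55·0.5500) ≈ 0.5434
After 'pass': P(spam) = 0.2·0.5434 / (0.2·0.5434 + 0.45·0.4566) ≈ 0.3459
After 'pass': P(spam) = 0.2·0.3459 / (0.2·0.3459 + 0.45·0.6541) ≈ 0.1903
After 'pass': P(spam) = 0.2·0.1903 / (0.2·0.1903 + 0.45·0.8097) ≈ 0.0946
After 'flag': P(spam) = 0.8·0.0946 / (0.8·0.0946 + 0.55·0.9054) ≈ 0.1319
After 'pass': P(spam) = 0.2·0.1319 / (0.2·0.1319 + 0.45·0.8681) ≈ 0.0633

0.0633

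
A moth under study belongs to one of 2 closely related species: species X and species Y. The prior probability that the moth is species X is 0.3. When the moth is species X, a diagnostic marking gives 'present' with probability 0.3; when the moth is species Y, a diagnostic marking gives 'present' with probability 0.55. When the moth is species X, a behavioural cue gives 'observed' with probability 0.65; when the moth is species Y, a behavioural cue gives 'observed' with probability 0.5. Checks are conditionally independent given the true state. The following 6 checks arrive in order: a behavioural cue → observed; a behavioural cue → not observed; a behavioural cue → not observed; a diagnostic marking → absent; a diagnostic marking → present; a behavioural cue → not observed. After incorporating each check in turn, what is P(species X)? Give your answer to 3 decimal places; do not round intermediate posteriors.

0.140

After a behavioural cue='observed': P(species X) = 0.65·0.3000 / (0.65·0.3000 + 0.5·0.7000) ≈ 0.3578
After a behavioural cue='not observed': P(species X) = 0.35·0.3578 / (0.35·0.3578 + 0.5·0.6422) ≈ 0.2806
After a behavioural cue='not observed': P(species X) = 0.35·0.2806 / (0.35·0.2806 + 0.5·0.7194) ≈ 0.2145
After a diagnostic marking='absent': P(species X) = 0.7·0.2145 / (0.7·0.2145 + 0.45·0.7855) ≈ 0.2981
After a diagnostic marking='present': P(species X) = 0.3·0.2981 / (0.3·0.2981 + 0.55·0.7019) ≈ 0.1881
After a behavioural cue='not observed': P(species X) = 0.35·0.1881 / (0.35·0.1881 + 0.5·0.8119) ≈ 0.1395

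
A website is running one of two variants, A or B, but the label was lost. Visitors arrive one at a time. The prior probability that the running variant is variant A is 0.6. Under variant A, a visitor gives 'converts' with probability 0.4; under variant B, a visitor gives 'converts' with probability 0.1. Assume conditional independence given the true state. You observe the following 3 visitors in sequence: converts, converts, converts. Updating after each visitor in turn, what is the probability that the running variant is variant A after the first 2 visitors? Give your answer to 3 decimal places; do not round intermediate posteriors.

0.960

After 'converts': P(A) = 0.4·0.6000 / (0.4·0.6000 + 0.1·0.4000) ≈ 0.8571
After 'converts': P(A) = 0.4·0.8571 / (0.4·0.8571 + 0.1·0.1429) ≈ 0.9600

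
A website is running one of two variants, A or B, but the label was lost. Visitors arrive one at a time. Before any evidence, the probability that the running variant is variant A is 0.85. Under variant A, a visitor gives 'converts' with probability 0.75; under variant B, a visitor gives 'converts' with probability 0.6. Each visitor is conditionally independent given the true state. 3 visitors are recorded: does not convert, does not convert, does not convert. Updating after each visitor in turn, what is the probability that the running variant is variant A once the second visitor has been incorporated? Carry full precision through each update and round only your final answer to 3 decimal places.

0.689

After 'does not convert': P(A) = 0.25·0.8500 / (0.25·0.8500 + 0.4·0.1500) ≈ 0.7798
After 'does not convert': P(A) = 0.25·0.7798 / (0.25·0.7798 + 0.4·0.2202) ≈ 0.6888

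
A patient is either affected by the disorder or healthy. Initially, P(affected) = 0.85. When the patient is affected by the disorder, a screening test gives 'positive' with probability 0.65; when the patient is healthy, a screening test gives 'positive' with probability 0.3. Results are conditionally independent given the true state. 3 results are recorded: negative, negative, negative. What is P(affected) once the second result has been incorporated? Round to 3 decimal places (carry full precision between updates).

0.586

After 'negative': P(affected) = 0.35·0.8500 / (0.35·0.8500 + 0.7·0.1500) ≈ 0.7391
After 'negative': P(affected) = 0.35·0.7391 / (0.35·0.7391 + 0.7·0.2609) ≈ 0.5862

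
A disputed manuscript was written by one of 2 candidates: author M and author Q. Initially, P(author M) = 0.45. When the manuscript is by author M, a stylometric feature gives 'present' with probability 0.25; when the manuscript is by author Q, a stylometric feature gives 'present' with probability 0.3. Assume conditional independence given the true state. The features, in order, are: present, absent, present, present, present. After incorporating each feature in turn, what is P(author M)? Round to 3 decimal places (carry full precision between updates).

Apply Bayes' rule sequentially, carrying P(author M) forward.
After 'present': P(author M) = 0.25·0.4500 / (0.25·0.4500 + 0.3·0.5500) ≈ 0.4054
After 'absent': P(author M) = 0.75·0.4054 / (0.75·0.4054 + 0.7·0.5946) ≈ 0.4221
After 'present': P(author M) = 0.25·0.4221 / (0.25·0.4221 + 0.3·0.5779) ≈ 0.3784
After 'present': P(author M) = 0.25·0.3784 / (0.25·0.3784 + 0.3·0.6216) ≈ 0.3366
After 'present': P(author M) = 0.25·0.3366 / (0.25·0.3366 + 0.3·0.6634) ≈ 0.2971

0.297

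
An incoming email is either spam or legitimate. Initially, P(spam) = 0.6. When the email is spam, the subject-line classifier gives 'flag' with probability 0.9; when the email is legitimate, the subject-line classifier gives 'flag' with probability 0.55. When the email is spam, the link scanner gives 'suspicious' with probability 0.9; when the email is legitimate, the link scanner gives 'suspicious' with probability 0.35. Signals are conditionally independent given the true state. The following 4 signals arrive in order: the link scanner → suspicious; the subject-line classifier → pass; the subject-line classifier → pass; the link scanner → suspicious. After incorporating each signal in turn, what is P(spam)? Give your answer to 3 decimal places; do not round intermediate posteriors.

After the link scanner='suspicious': P(spam) = 0.9·0.6000 / (0.9·0.6000 + 0.35·0.4000) ≈ 0.7941
After the subject-line classifier='pass': P(spam) = 0.1·0.7941 / (0.1·0.7941 + 0.45·0.2059) ≈ 0.4615
After the subject-line classifier='pass': P(spam) = 0.1·0.4615 / (0.1·0.4615 + 0.45·0.5385) ≈ 0.1600
After the link scanner='suspicious': P(spam) = 0.9·0.1600 / (0.9·0.1600 + 0.35·0.8400) ≈ 0.3288

0.329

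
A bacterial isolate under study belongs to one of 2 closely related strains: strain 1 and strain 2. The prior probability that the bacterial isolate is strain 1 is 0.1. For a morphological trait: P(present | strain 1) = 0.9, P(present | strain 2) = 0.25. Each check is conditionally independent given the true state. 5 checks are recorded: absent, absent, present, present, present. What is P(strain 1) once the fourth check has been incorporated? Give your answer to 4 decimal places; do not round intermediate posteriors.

After 'absent': P(strain 1) = 0.1·0.1000 / (0.1·0.1000 + 0.75·0.9000) ≈ 0.0146
After 'absent': P(strain 1) = 0.1·0.0146 / (0.1·0.0146 + 0.75·0.9854) ≈ 0.0020
After 'present': P(strain 1) = 0.9·0.0020 / (0.9·0.0020 + 0.25·0.9980) ≈ 0.0071
After 'present': P(strain 1) = 0.9·0.0071 / (0.9·0.0071 + 0.25·0.9929) ≈ 0.0250

0.0250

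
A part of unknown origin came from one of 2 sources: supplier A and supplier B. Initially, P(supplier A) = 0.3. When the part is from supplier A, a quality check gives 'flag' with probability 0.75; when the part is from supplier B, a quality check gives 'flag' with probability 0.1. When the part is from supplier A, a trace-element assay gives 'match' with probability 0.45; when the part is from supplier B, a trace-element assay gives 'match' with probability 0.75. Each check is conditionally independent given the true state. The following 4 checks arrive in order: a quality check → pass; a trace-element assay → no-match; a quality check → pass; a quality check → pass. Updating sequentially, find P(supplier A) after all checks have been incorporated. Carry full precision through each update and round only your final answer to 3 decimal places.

After a quality check='pass': P(supplier A) = 0.25·0.3000 / (0.25·0.3000 + 0.9·0.7000) ≈ 0.1064
After a trace-element assay='no-match': P(supplier A) = 0.55·0.1064 / (0.55·0.1064 + 0.25·0.8936) ≈ 0.2075
After a quality check='pass': P(supplier A) = 0.25·0.2075 / (0.25·0.2075 + 0.9·0.7925) ≈ 0.0678
After a quality check='pass': P(supplier A) = 0.25·0.0678 / (0.25·0.0678 + 0.9·0.9322) ≈ 0.0198

0.020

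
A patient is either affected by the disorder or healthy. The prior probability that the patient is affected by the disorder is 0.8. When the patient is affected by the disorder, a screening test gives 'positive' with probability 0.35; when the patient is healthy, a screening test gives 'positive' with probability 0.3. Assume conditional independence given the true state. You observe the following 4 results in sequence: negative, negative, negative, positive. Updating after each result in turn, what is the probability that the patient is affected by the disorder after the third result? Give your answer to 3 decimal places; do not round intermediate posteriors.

Apply Bayes' rule sequentially, carrying P(affected) forward.
After 'negative': P(affected) = 0.65·0.8000 / (0.65·0.8000 + 0.7·0.2000) ≈ 0.7879
After 'negative': P(affected) = 0.65·0.7879 / (0.65·0.7879 + 0.7·0.2121) ≈ 0.7752
After 'negative': P(affected) = 0.65·0.7752 / (0.65·0.7752 + 0.7·0.2248) ≈ 0.7621

0.762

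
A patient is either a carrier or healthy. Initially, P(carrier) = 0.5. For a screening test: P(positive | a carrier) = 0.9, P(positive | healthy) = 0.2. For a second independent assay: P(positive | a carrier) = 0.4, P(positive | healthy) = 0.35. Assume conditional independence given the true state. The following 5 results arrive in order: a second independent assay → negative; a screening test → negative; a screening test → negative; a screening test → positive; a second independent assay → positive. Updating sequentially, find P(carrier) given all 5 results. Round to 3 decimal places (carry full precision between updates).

0.069

After a second independent assay='negative': P(carrier) = 0.6·0.5000 / (0.6·0.5000 + 0.65·0.5000) ≈ 0.4800
After a screening test='negative': P(carrier) = 0.1·0.4800 / (0.1·0.4800 + 0.8·0.5200) ≈ 0.1034
After a screening test='negative': P(carrier) = 0.1·0.1034 / (0.1·0.1034 + 0.8·0.8966) ≈ 0.0142
After a screening test='positive': P(carrier) = 0.9·0.0142 / (0.9·0.0142 + 0.2·0.9858) ≈ 0.0609
After a second independent assay='positive': P(carrier) = 0.4·0.0609 / (0.4·0.0609 + 0.35·0.9391) ≈ 0.0691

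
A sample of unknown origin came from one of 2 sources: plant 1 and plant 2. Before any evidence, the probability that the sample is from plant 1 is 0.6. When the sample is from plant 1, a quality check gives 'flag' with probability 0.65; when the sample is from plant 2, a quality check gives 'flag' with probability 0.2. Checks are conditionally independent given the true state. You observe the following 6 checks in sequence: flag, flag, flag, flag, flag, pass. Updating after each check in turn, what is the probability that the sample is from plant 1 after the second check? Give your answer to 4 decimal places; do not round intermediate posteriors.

0.9406

Each posterior becomes the prior for the next update.
After 'flag': P(plant 1) = 0.65·0.6000 / (0.65·0.6000 + 0.2·0.4000) ≈ 0.8298
After 'flag': P(plant 1) = 0.65·0.8298 / (0.65·0.8298 + 0.2·0.1702) ≈ 0.9406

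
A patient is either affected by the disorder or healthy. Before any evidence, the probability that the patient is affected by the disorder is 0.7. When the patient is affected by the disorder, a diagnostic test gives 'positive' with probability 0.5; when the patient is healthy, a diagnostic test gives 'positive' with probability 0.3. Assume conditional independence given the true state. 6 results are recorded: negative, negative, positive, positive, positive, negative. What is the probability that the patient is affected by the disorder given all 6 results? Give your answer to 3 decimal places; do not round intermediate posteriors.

0.797

After 'negative': P(affected) = 0.5·0.7000 / (0.5·0.7000 + 0.7·0.3000) ≈ 0.6250
After 'negative': P(affected) = 0.5·0.6250 / (0.5·0.6250 + 0.7·0.3750) ≈ 0.5435
After 'positive': P(affected) = 0.5·0.5435 / (0.5·0.5435 + 0.3·0.4565) ≈ 0.6649
After 'positive': P(affected) = 0.5·0.6649 / (0.5·0.6649 + 0.3·0.3351) ≈ 0.7678
After 'positive': P(affected) = 0.5·0.7678 / (0.5·0.7678 + 0.3·0.2322) ≈ 0.8464
After 'negative': P(affected) = 0.5·0.8464 / (0.5·0.8464 + 0.7·0.1536) ≈ 0.7974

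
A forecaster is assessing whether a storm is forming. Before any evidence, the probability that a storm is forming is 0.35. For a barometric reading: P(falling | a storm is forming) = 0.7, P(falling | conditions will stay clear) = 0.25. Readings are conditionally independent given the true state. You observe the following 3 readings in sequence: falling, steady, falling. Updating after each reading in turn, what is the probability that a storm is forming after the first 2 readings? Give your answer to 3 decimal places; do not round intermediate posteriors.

0.376

After 'falling': P(storm) = 0.7·0.3500 / (0.7·0.3500 + 0.25·0.6500) ≈ 0.6012
After 'steady': P(storm) = 0.3·0.6012 / (0.3·0.6012 + 0.75·0.3988) ≈ 0.3762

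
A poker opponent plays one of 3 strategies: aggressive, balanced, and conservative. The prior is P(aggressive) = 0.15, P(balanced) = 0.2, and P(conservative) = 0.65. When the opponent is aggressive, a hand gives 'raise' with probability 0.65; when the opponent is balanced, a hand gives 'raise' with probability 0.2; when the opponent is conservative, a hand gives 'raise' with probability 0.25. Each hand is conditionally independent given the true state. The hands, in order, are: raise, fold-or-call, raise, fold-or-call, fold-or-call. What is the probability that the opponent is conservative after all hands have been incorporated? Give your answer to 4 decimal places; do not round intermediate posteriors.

Apply Bayes' rule sequentially, carrying P(conservative) forward.
After 'raise': normaliser = 0.65·0.1500 + 0.2·0.2000 + 0.25·0.6500; P(aggressive) ≈ 0.3250, P(balanced) ≈ 0.1333, P(conservative) ≈ 0.5417
After 'fold-or-call': normaliser = 0.35·0.3250 + 0.8·0.1333 + 0.75·0.5417; P(aggressive) ≈ 0.1815, P(balanced) ≈ 0.1702, P(conservative) ≈ 0.6483
After 'raise': normaliser = 0.65·0.1815 + 0.2·0.1702 + 0.25·0.6483; P(aggressive) ≈ 0.3756, P(balanced) ≈ 0.1084, P(conservative) ≈ 0.5160
After 'fold-or-call': normaliser = 0.35·0.3756 + 0.8·0.1084 + 0.75·0.5160; P(aggressive) ≈ 0.2173, P(balanced) ≈ 0.1433, P(conservative) ≈ 0.6395
After 'fold-or-call': normaliser = 0.35·0.2173 + 0.8·0.1433 + 0.75·0.6395; P(aggressive) ≈ 0.1134, P(balanced) ≈ 0.1710, P(conservative) ≈ 0.7155

0.7155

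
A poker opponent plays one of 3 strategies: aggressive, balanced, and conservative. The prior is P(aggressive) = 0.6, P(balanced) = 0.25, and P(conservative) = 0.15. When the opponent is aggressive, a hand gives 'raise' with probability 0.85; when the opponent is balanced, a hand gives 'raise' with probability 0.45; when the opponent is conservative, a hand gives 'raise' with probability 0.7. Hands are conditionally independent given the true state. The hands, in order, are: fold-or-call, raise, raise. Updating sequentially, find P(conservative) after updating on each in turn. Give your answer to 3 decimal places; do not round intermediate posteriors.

0.192

After 'fold-or-call': normaliser = 0.15·0.6000 + 0.55·0.2500 + 0.3·0.1500; P(aggressive) ≈ 0.3303, P(balanced) ≈ 0.5046, P(conservative) ≈ 0.1651
After 'raise': normaliser = 0.85·0.3303 + 0.45·0.5046 + 0.7·0.1651; P(aggressive) ≈ 0.4503, P(balanced) ≈ 0.3642, P(conservative) ≈ 0.1854
After 'raise': normaliser = 0.85·0.4503 + 0.45·0.3642 + 0.7·0.1854; P(aggressive) ≈ 0.5658, P(balanced) ≈ 0.2423, P(conservative) ≈ 0.1919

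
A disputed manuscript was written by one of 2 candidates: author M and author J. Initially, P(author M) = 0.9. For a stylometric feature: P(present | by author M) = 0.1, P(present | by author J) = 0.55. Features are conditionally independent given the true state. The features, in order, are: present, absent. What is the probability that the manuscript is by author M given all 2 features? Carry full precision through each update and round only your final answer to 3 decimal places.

After 'present': P(author M) = 0.1·0.9000 / (0.1·0.9000 + 0.55·0.1000) ≈ 0.6207
After 'absent': P(author M) = 0.9·0.6207 / (0.9·0.6207 + 0.45·0.3793) ≈ 0.7660

0.766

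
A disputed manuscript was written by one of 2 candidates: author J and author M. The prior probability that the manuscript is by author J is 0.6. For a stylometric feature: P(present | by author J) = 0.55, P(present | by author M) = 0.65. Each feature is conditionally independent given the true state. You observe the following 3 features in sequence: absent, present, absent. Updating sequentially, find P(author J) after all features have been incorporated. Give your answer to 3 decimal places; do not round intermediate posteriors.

After 'absent': P(author J) = 0.45·0.6000 / (0.45·0.6000 + 0.35·0.4000) ≈ 0.6585
After 'present': P(author J) = 0.55·0.6585 / (0.55·0.6585 + 0.65·0.3415) ≈ 0.6200
After 'absent': P(author J) = 0.45·0.6200 / (0.45·0.6200 + 0.35·0.3800) ≈ 0.6772

0.677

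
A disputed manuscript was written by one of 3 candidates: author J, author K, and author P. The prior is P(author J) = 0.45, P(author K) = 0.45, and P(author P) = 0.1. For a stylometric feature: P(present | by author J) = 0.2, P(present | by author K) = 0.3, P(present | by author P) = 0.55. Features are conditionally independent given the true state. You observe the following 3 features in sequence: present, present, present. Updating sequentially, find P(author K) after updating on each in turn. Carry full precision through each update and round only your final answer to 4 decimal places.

0.3751

After 'present': normaliser = 0.2·0.4500 + 0.3·0.4500 + 0.55·0.1000; P(author J) ≈ 0.3214, P(author K) ≈ 0.4821, P(author P) ≈ 0.1964
After 'present': normaliser = 0.2·0.3214 + 0.3·0.4821 + 0.55·0.1964; P(author J) ≈ 0.2028, P(author K) ≈ 0.4563, P(author P) ≈ 0.3408
After 'present': normaliser = 0.2·0.2028 + 0.3·0.4563 + 0.55·0.3408; P(author J) ≈ 0.1112, P(author K) ≈ 0.3751, P(author P) ≈ 0.5137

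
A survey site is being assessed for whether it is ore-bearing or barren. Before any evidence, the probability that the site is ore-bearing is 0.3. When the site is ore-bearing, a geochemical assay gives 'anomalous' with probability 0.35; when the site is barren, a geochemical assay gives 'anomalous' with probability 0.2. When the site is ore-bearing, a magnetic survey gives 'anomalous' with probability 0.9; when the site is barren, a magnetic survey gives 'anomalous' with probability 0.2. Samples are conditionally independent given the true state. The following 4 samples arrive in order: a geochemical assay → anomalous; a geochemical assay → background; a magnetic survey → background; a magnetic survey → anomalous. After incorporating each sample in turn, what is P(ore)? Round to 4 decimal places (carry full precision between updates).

0.2553

After a geochemical assay='anomalous': P(ore) = 0.35·0.3000 / (0.35·0.3000 + 0.2·0.7000) ≈ 0.4286
After a geochemical assay='background': P(ore) = 0.65·0.4286 / (0.65·0.4286 + 0.8·0.5714) ≈ 0.3786
After a magnetic survey='background': P(ore) = 0.1·0.3786 / (0.1·0.3786 + 0.8·0.6214) ≈ 0.0708
After a magnetic survey='anomalous': P(ore) = 0.9·0.0708 / (0.9·0.0708 + 0.2·0.9292) ≈ 0.2553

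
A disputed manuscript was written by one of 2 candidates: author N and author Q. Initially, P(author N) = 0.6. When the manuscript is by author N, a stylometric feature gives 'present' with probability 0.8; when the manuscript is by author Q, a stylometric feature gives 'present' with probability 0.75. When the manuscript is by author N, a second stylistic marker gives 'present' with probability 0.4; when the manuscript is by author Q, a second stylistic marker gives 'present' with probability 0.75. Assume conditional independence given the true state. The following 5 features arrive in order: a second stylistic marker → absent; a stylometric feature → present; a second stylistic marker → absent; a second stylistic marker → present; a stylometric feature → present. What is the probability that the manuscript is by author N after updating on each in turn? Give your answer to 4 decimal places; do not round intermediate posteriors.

After a second stylistic marker='absent': P(author N) = 0.6·0.6000 / (0.6·0.6000 + 0.25·0.4000) ≈ 0.7826
After a stylometric feature='present': P(author N) = 0.8·0.7826 / (0.8·0.7826 + 0.75·0.2174) ≈ 0.7934
After a second stylistic marker='absent': P(author N) = 0.6·0.7934 / (0.6·0.7934 + 0.25·0.2066) ≈ 0.9021
After a second stylistic marker='present': P(author N) = 0.4·0.9021 / (0.4·0.9021 + 0.75·0.0979) ≈ 0.8309
After a stylometric feature='present': P(author N) = 0.8·0.8309 / (0.8·0.8309 + 0.75·0.1691) ≈ 0.8398

0.8398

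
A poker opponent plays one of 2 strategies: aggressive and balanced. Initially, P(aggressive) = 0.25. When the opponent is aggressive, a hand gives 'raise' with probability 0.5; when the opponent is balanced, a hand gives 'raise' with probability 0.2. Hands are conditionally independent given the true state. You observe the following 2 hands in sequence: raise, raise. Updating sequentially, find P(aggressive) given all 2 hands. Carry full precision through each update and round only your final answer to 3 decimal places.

0.676

After 'raise': P(aggressive) = 0.5·0.2500 / (0.5·0.2500 + 0.2·0.7500) ≈ 0.4545
After 'raise': P(aggressive) = 0.5·0.4545 / (0.5·0.4545 + 0.2·0.5455) ≈ 0.6757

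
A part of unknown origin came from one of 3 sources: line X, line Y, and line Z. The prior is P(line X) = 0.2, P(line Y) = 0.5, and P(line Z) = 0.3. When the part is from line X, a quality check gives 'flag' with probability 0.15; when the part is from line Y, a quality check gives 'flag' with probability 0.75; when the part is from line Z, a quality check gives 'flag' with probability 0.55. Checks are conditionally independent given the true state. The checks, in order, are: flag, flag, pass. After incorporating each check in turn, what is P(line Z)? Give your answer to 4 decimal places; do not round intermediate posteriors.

Apply Bayes' rule sequentially, carrying P(line Z) forward.
After 'flag': normaliser = 0.15·0.2000 + 0.75·0.5000 + 0.55·0.3000; P(line X) ≈ 0.0526, P(line Y) ≈ 0.6579, P(line Z) ≈ 0.2895
After 'flag': normaliser = 0.15·0.0526 + 0.75·0.6579 + 0.55·0.2895; P(line X) ≈ 0.0120, P(line Y) ≈ 0.7470, P(line Z) ≈ 0.2410
After 'pass': normaliser = 0.85·0.0120 + 0.25·0.7470 + 0.45·0.2410; P(line X) ≈ 0.0333, P(line Y) ≈ 0.6115, P(line Z) ≈ 0.3552

0.3552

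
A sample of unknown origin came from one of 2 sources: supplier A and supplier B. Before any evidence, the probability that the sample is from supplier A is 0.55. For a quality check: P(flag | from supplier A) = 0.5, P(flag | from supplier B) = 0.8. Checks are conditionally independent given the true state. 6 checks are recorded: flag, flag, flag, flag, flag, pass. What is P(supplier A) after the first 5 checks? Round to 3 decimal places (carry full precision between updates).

0.104

After 'flag': P(supplier A) = 0.5·0.5500 / (0.5·0.5500 + 0.8·0.4500) ≈ 0.4331
After 'flag': P(supplier A) = 0.5·0.4331 / (0.5·0.4331 + 0.8·0.5669) ≈ 0.3231
After 'flag': P(supplier A) = 0.5·0.3231 / (0.5·0.3231 + 0.8·0.6769) ≈ 0.2298
After 'flag': P(supplier A) = 0.5·0.2298 / (0.5·0.2298 + 0.8·0.7702) ≈ 0.1572
After 'flag': P(supplier A) = 0.5·0.1572 / (0.5·0.1572 + 0.8·0.8428) ≈ 0.1044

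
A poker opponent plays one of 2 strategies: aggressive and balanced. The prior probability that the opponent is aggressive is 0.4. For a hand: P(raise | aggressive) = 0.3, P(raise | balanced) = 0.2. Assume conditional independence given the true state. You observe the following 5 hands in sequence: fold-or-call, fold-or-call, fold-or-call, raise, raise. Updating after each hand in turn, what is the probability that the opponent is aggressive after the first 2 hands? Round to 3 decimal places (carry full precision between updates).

0.338

Each posterior becomes the prior for the next update.
After 'fold-or-call': P(aggressive) = 0.7·0.4000 / (0.7·0.4000 + 0.8·0.6000) ≈ 0.3684
After 'fold-or-call': P(aggressive) = 0.7·0.3684 / (0.7·0.3684 + 0.8·0.6316) ≈ 0.3379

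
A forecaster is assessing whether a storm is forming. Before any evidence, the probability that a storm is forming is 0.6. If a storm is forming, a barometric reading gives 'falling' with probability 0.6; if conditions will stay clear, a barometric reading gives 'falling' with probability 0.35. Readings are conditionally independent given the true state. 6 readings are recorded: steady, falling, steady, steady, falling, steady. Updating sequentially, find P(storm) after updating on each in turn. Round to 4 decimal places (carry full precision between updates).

After 'steady': P(storm) = 0.4·0.6000 / (0.4·0.6000 + 0.65·0.4000) ≈ 0.4800
After 'falling': P(storm) = 0.6·0.4800 / (0.6·0.4800 + 0.35·0.5200) ≈ 0.6128
After 'steady': P(storm) = 0.4·0.6128 / (0.4·0.6128 + 0.65·0.3872) ≈ 0.4934
After 'steady': P(storm) = 0.4·0.4934 / (0.4·0.4934 + 0.65·0.5066) ≈ 0.3747
After 'falling': P(storm) = 0.6·0.3747 / (0.6·0.3747 + 0.35·0.6253) ≈ 0.5067
After 'steady': P(storm) = 0.4·0.5067 / (0.4·0.5067 + 0.65·0.4933) ≈ 0.3873

0.3873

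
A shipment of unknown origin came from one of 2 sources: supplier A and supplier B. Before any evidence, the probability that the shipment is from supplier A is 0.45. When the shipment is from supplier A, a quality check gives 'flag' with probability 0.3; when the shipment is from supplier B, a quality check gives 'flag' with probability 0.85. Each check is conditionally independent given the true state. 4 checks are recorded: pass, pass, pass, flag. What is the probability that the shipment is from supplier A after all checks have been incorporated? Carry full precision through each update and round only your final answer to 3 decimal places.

0.967

Each posterior becomes the prior for the next update.
After 'pass': P(supplier A) = 0.7·0.4500 / (0.7·0.4500 + 0.15·0.5500) ≈ 0.7925
After 'pass': P(supplier A) = 0.7·0.7925 / (0.7·0.7925 + 0.15·0.2075) ≈ 0.9469
After 'pass': P(supplier A) = 0.7·0.9469 / (0.7·0.9469 + 0.15·0.0531) ≈ 0.9881
After 'flag': P(supplier A) = 0.3·0.9881 / (0.3·0.9881 + 0.85·0.0119) ≈ 0.9670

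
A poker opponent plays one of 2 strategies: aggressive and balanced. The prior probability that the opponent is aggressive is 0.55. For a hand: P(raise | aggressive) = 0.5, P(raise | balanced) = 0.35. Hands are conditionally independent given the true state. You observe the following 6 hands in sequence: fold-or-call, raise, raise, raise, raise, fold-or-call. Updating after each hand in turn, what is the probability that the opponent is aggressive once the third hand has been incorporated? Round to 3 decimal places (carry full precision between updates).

0.657

Each posterior becomes the prior for the next update.
After 'fold-or-call': P(aggressive) = 0.5·0.5500 / (0.5·0.5500 + 0.65·0.4500) ≈ 0.4846
After 'raise': P(aggressive) = 0.5·0.4846 / (0.5·0.4846 + 0.35·0.5154) ≈ 0.5732
After 'raise': P(aggressive) = 0.5·0.5732 / (0.5·0.5732 + 0.35·0.4268) ≈ 0.6574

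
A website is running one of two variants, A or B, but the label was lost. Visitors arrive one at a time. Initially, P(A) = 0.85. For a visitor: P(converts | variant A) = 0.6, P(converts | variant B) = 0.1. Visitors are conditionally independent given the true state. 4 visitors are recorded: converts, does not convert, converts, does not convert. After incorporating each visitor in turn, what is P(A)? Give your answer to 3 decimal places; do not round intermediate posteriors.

0.976

After 'converts': P(A) = 0.6·0.8500 / (0.6·0.8500 + 0.1·0.1500) ≈ 0.9714
After 'does not convert': P(A) = 0.4·0.9714 / (0.4·0.9714 + 0.9·0.0286) ≈ 0.9379
After 'converts': P(A) = 0.6·0.9379 / (0.6·0.9379 + 0.1·0.0621) ≈ 0.9891
After 'does not convert': P(A) = 0.4·0.9891 / (0.4·0.9891 + 0.9·0.0109) ≈ 0.9758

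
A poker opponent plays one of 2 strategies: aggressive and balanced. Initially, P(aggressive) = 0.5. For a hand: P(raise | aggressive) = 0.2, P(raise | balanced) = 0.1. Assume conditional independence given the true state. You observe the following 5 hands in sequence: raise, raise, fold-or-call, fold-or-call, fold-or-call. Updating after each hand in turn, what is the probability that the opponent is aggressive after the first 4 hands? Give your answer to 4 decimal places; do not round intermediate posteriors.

0.7596

After 'raise': P(aggressive) = 0.2·0.5000 / (0.2·0.5000 + 0.1·0.5000) ≈ 0.6667
After 'raise': P(aggressive) = 0.2·0.6667 / (0.2·0.6667 + 0.1·0.3333) ≈ 0.8000
After 'fold-or-call': P(aggressive) = 0.8·0.8000 / (0.8·0.8000 + 0.9·0.2000) ≈ 0.7805
After 'fold-or-call': P(aggressive) = 0.8·0.7805 / (0.8·0.7805 + 0.9·0.2195) ≈ 0.7596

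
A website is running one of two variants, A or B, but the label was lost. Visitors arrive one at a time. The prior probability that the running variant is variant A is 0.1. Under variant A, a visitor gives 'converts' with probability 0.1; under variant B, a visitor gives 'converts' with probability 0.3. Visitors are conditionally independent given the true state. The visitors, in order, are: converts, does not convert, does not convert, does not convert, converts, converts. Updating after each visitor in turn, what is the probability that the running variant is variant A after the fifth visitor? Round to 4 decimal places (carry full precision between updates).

After 'converts': P(A) = 0.1·0.1000 / (0.1·0.1000 + 0.3·0.9000) ≈ 0.0357
After 'does not convert': P(A) = 0.9·0.0357 / (0.9·0.0357 + 0.7·0.9643) ≈ 0.0455
After 'does not convert': P(A) = 0.9·0.0455 / (0.9·0.0455 + 0.7·0.9545) ≈ 0.0577
After 'does not convert': P(A) = 0.9·0.0577 / (0.9·0.0577 + 0.7·0.9423) ≈ 0.0730
After 'converts': P(A) = 0.1·0.0730 / (0.1·0.0730 + 0.3·0.9270) ≈ 0.0256

0.0256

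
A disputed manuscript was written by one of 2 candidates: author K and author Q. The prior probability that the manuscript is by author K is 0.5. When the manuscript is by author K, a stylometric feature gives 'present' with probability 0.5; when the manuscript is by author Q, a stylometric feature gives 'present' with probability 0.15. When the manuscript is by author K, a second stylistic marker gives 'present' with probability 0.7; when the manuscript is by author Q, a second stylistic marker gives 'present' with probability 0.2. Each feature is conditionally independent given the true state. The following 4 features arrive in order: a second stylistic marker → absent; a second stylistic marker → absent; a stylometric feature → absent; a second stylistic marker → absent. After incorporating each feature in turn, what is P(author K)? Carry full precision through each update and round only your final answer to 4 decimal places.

Apply Bayes' rule sequentially, carrying P(author K) forward.
After a second stylistic marker='absent': P(author K) = 0.3·0.5000 / (0.3·0.5000 + 0.8·0.5000) ≈ 0.2727
After a second stylistic marker='absent': P(author K) = 0.3·0.2727 / (0.3·0.2727 + 0.8·0.7273) ≈ 0.1233
After a stylometric feature='absent': P(author K) = 0.5·0.1233 / (0.5·0.1233 + 0.85·0.8767) ≈ 0.0764
After a second stylistic marker='absent': P(author K) = 0.3·0.0764 / (0.3·0.0764 + 0.8·0.9236) ≈ 0.0301

0.0301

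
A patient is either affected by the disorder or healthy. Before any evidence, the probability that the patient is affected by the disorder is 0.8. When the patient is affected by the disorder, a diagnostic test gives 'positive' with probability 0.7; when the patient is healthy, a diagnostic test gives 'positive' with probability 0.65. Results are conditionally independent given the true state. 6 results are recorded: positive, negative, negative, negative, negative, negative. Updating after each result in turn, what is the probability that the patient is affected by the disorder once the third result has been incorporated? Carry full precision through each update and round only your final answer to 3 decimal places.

After 'positive': P(affected) = 0.7·0.8000 / (0.7·0.8000 + 0.65·0.2000) ≈ 0.8116
After 'negative': P(affected) = 0.3·0.8116 / (0.3·0.8116 + 0.35·0.1884) ≈ 0.7869
After 'negative': P(affected) = 0.3·0.7869 / (0.3·0.7869 + 0.35·0.2131) ≈ 0.7599

0.760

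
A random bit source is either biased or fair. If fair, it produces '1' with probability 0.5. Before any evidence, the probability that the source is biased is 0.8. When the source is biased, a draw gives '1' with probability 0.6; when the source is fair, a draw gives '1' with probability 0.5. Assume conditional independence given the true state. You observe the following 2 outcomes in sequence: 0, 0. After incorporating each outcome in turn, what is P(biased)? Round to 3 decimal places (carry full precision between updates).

0.719

After '0': P(biased) = 0.4·0.8000 / (0.4·0.8000 + 0.5·0.2000) ≈ 0.7619
After '0': P(biased) = 0.4·0.7619 / (0.4·0.7619 + 0.5·0.2381) ≈ 0.7191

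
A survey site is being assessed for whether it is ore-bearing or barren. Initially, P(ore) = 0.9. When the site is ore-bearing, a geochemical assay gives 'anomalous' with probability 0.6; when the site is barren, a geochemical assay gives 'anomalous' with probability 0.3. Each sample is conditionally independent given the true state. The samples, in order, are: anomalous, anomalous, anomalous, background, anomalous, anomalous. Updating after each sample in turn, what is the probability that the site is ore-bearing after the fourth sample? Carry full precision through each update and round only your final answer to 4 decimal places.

0.9763

After 'anomalous': P(ore) = 0.6·0.9000 / (0.6·0.9000 + 0.3·0.1000) ≈ 0.9474
After 'anomalous': P(ore) = 0.6·0.9474 / (0.6·0.9474 + 0.3·0.0526) ≈ 0.9730
After 'anomalous': P(ore) = 0.6·0.9730 / (0.6·0.9730 + 0.3·0.0270) ≈ 0.9863
After 'background': P(ore) = 0.4·0.9863 / (0.4·0.9863 + 0.7·0.0137) ≈ 0.9763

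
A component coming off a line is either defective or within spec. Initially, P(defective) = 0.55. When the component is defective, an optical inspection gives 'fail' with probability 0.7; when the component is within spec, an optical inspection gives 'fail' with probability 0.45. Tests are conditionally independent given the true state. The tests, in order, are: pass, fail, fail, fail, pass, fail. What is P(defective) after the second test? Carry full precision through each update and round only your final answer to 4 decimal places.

After 'pass': P(defective) = 0.3·0.5500 / (0.3·0.5500 + 0.55·0.4500) ≈ 0.4000
After 'fail': P(defective) = 0.7·0.4000 / (0.7·0.4000 + 0.45·0.6000) ≈ 0.5091

0.5091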